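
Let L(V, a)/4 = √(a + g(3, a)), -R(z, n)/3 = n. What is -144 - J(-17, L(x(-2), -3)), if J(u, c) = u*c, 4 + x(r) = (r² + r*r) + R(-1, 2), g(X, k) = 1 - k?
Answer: -76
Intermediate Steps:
R(z, n) = -3*n
x(r) = -10 + 2*r² (x(r) = -4 + ((r² + r*r) - 3*2) = -4 + ((r² + r²) - 6) = -4 + (2*r² - 6) = -4 + (-6 + 2*r²) = -10 + 2*r²)
L(V, a) = 4 (L(V, a) = 4*√(a + (1 - a)) = 4*√1 = 4*1 = 4)
J(u, c) = c*u
-144 - J(-17, L(x(-2), -3)) = -144 - 4*(-17) = -144 - 1*(-68) = -144 + 68 = -76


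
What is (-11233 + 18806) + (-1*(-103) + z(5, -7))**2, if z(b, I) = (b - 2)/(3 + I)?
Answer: 288449/16 ≈ 18028.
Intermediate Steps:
z(b, I) = (-2 + b)/(3 + I)
(-11233 + 18806) + (-1*(-103) + z(5, -7))**2 = (-11233 + 18806) + (-1*(-103) + (-2 + 5)/(3 - 7))**2 = 7573 + (103 + 3/(-4))**2 = 7573 + (103 - 1/4*3)**2 = 7573 + (103 - 3/4)**2 = 7573 + (409/4)**2 = 7573 + 167281/16 = 288449/16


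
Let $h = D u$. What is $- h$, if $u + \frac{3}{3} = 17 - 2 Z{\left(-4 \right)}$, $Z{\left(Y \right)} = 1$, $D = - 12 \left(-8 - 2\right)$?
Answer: $-1680$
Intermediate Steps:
$D = 120$ ($D = \left(-12\right) \left(-10\right) = 120$)
$u = 14$ ($u = -1 + \left(17 - 2\right) = -1 + 15 = 14$)
$h = 1680$ ($h = 120 \cdot 14 = 1680$)
$- h = \left(-1\right) 1680 = -1680$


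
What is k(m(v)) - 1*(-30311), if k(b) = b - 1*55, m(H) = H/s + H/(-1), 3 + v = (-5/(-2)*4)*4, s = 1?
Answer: 30256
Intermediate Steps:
v = 37 (v = -3 + (-5/(-2)*4)*4 = -3 + (-5*(-½)*4)*4 = -3 + ((5/2)*4)*4 = -3 + 10*4 = -3 + 40 = 37)
m(H) = 0 (m(H) = H/1 + H/(-1) = H*1 + H*(-1) = H - H = 0)
k(b) = -55 + b (k(b) = b - 55 = -55 + b)
k(m(v)) - 1*(-30311) = (-55 + 0) - 1*(-30311) = -55 + 30311 = 30256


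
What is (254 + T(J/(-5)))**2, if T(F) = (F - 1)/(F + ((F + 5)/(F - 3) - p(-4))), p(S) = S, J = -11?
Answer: 3150625/49 ≈ 64299.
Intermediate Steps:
T(F) = (-1 + F)/(4 + F + (5 + F)/(-3 + F)) (T(F) = (F - 1)/(F + ((F + 5)/(F - 3) - 1*(-4))) = (-1 + F)/(F + ((5 + F)/(-3 + F) + 4)) = (-1 + F)/(F + (4 + (5 + F)/(-3 + F))) = (-1 + F)/(4 + F + (5 + F)/(-3 + F)))
(254 + T(J/(-5)))**2 = (254 + (-3 - (-11/(-5))**2 + 4*(-11/(-5)))/(7 - (-11/(-5))**2 - (-22)/(-5)))**2 = (254 + (-3 - (-11*(-1/5))**2 + 4*(-11*(-1/5)))/(7 - (-11*(-1/5))**2 - (-22)*(-1)/5))**2 = (254 + (-3 - (11/5)**2 + 4*(11/5))/(7 - (11/5)**2 - 2*11/5))**2 = (254 + (-3 - 1*121/25 + 44/5)/(7 - 1*121/25 - 22/5))**2 = (254 + (-3 - 121/25 + 44/5)/(7 - 121/25 - 22/5))**2 = (254 + (24/25)/(-56/25))**2 = (254 - 25/56*24/25)**2 = (254 - 3/7)**2 = (1775/7)**2 = 3150625/49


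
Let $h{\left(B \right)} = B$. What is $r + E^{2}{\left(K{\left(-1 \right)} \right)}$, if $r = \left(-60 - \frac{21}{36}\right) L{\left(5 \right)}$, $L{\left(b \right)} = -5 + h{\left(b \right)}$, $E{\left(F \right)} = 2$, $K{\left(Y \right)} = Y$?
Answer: $4$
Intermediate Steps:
$L{\left(b \right)} = -5 + b$
$r = 0$ ($r = \left(-60 - \frac{21}{36}\right) \left(-5 + 5\right) = \left(-60 - \frac{7}{12}\right) 0 = \left(- \frac{727}{12}\right) 0 = 0$)
$r + E^{2}{\left(K{\left(-1 \right)} \right)} = 0 + 2^{2} = 0 + 4 = 4$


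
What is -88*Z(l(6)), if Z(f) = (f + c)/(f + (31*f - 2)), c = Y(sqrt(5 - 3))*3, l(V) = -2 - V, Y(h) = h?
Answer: -352/129 + 44*sqrt(2)/43 ≈ -1.2816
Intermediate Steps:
c = 3*sqrt(2) (c = sqrt(5 - 3)*3 = sqrt(2)*3 = 3*sqrt(2) ≈ 4.2426)
Z(f) = (f + 3*sqrt(2))/(-2 + 32*f) (Z(f) = (f + 3*sqrt(2))/(f + (31*f - 2)) = (f + 3*sqrt(2))/(f + (-2 + 31*f)) = (f + 3*sqrt(2))/(-2 + 32*f))
-88*Z(l(6)) = -44*((-2 - 1*6) + 3*sqrt(2))/(-1 + 16*(-2 - 1*6)) = -44*((-2 - 6) + 3*sqrt(2))/(-1 + 16*(-2 - 6)) = -44*(-8 + 3*sqrt(2))/(-1 + 16*(-8)) = -44*(-8 + 3*sqrt(2))/(-1 - 128) = -44*(-8 + 3*sqrt(2))/(-129) = -44*(-1)*(-8 + 3*sqrt(2))/129 = -88*(4/129 - sqrt(2)/86) = -352/129 + 44*sqrt(2)/43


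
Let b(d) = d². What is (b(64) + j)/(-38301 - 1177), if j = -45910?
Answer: 20907/19739 ≈ 1.0592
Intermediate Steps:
(b(64) + j)/(-38301 - 1177) = (64² - 45910)/(-38301 - 1177) = (4096 - 45910)/(-39478) = -41814*(-1/39478) = 20907/19739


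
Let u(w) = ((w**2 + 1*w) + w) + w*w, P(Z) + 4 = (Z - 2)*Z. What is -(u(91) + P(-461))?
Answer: -230183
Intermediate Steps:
P(Z) = -4 + Z*(-2 + Z) (P(Z) = -4 + (Z - 2)*Z = -4 + (-2 + Z)*Z = -4 + Z*(-2 + Z))
u(w) = 2*w + 2*w**2 (u(w) = ((w**2 + w) + w) + w**2 = ((w + w**2) + w) + w**2 = (w**2 + 2*w) + w**2 = 2*w + 2*w**2)
-(u(91) + P(-461)) = -(2*91*(1 + 91) + (-4 + (-461)**2 - 2*(-461))) = -(2*91*92 + (-4 + 212521 + 922)) = -(16744 + 213439) = -1*230183 = -230183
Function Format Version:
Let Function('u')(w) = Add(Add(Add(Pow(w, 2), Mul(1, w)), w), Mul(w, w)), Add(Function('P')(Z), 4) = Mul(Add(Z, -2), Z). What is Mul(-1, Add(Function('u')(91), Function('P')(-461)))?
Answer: -230183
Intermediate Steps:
Function('P')(Z) = Add(-4, Mul(Z, Add(-2, Z))) (Function('P')(Z) = Add(-4, Mul(Add(Z, -2), Z)) = Add(-4, Mul(Add(-2, Z), Z)) = Add(-4, Mul(Z, Add(-2, Z))))
Function('u')(w) = Add(Mul(2, w), Mul(2, Pow(w, 2))) (Function('u')(w) = Add(Add(Add(Pow(w, 2), w), w), Pow(w, 2)) = Add(Add(Add(w, Pow(w, 2)), w), Pow(w, 2)) = Add(Add(Pow(w, 2), Mul(2, w)), Pow(w, 2)) = Add(Mul(2, w), Mul(2, Pow(w, 2))))
Mul(-1, Add(Function('u')(91), Function('P')(-461))) = Mul(-1, Add(Mul(2, 91, Add(1, 91)), Add(-4, Pow(-461, 2), Mul(-2, -461)))) = Mul(-1, Add(Mul(2, 91, 92), Add(-4, 212521, 922))) = Mul(-1, Add(16744, 213439)) = Mul(-1, 230183) = -230183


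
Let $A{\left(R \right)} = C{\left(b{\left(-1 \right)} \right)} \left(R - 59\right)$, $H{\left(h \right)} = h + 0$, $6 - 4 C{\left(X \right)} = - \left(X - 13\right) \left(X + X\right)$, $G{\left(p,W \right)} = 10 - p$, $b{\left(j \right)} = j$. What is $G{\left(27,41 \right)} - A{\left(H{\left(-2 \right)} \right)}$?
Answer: $\frac{1003}{2} \approx 501.5$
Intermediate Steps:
$C{\left(X \right)} = \frac{3}{2} + \frac{X \left(-13 + X\right)}{2}$ ($C{\left(X \right)} = \frac{3}{2} - \frac{\left(-1\right) \left(X - 13\right) \left(X + X\right)}{4} = \frac{3}{2} - \frac{\left(-1\right) \left(-13 + X\right) 2 X}{4} = \frac{3}{2} - \frac{\left(-1\right) 2 X \left(-13 + X\right)}{4} = \frac{3}{2} - \frac{\left(-2\right) X \left(-13 + X\right)}{4} = \frac{3}{2} + \frac{X \left(-13 + X\right)}{2}$)
$H{\left(h \right)} = h$
$A{\left(R \right)} = - \frac{1003}{2} + \frac{17 R}{2}$ ($A{\left(R \right)} = \left(\frac{3}{2} + \frac{\left(-1\right)^{2}}{2} - - \frac{13}{2}\right) \left(R - 59\right) = \left(\frac{3}{2} + \frac{1}{2} \cdot 1 + \frac{13}{2}\right) \left(-59 + R\right) = \left(\frac{3}{2} + \frac{1}{2} + \frac{13}{2}\right) \left(-59 + R\right) = \frac{17 \left(-59 + R\right)}{2} = - \frac{1003}{2} + \frac{17 R}{2}$)
$G{\left(27,41 \right)} - A{\left(H{\left(-2 \right)} \right)} = \left(10 - 27\right) - \left(- \frac{1003}{2} + \frac{17}{2} \left(-2\right)\right) = \left(10 - 27\right) - \left(- \frac{1003}{2} - 17\right) = -17 - - \frac{1037}{2} = -17 + \frac{1037}{2} = \frac{1003}{2}$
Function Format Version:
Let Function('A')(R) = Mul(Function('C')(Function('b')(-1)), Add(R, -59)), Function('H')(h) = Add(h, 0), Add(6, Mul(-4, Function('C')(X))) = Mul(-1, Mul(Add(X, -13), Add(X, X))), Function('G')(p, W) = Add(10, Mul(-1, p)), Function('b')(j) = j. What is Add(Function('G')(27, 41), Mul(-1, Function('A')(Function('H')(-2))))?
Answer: Rational(1003, 2) ≈ 501.50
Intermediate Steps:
Function('C')(X) = Add(Rational(3, 2), Mul(Rational(1, 2), X, Add(-13, X))) (Function('C')(X) = Add(Rational(3, 2), Mul(Rational(-1, 4), Mul(-1, Mul(Add(X, -13), Add(X, X))))) = Add(Rational(3, 2), Mul(Rational(-1, 4), Mul(-1, Mul(Add(-13, X), Mul(2, X))))) = Add(Rational(3, 2), Mul(Rational(-1, 4), Mul(-1, Mul(2, X, Add(-13, X))))) = Add(Rational(3, 2), Mul(Rational(-1, 4), Mul(-2, X, Add(-13, X)))) = Add(Rational(3, 2), Mul(Rational(1, 2), X, Add(-13, X))))
Function('H')(h) = h
Function('A')(R) = Add(Rational(-1003, 2), Mul(Rational(17, 2), R)) (Function('A')(R) = Mul(Add(Rational(3, 2), Mul(Rational(1, 2), Pow(-1, 2)), Mul(Rational(-13, 2), -1)), Add(R, -59)) = Mul(Add(Rational(3, 2), Mul(Rational(1, 2), 1), Rational(13, 2)), Add(-59, R)) = Mul(Add(Rational(3, 2), Rational(1, 2), Rational(13, 2)), Add(-59, R)) = Mul(Rational(17, 2), Add(-59, R)) = Add(Rational(-1003, 2), Mul(Rational(17, 2), R)))
Add(Function('G')(27, 41), Mul(-1, Function('A')(Function('H')(-2)))) = Add(Add(10, Mul(-1, 27)), Mul(-1, Add(Rational(-1003, 2), Mul(Rational(17, 2), -2)))) = Add(Add(10, -27), Mul(-1, Add(Rational(-1003, 2), -17))) = Add(-17, Mul(-1, Rational(-1037, 2))) = Add(-17, Rational(1037, 2)) = Rational(1003, 2)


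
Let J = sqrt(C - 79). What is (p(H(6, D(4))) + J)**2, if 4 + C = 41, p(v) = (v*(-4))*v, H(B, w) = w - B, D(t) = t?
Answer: (16 - I*sqrt(42))**2 ≈ 214.0 - 207.38*I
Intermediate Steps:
p(v) = -4*v**2 (p(v) = (-4*v)*v = -4*v**2)
C = 37 (C = -4 + 41 = 37)
J = I*sqrt(42) (J = sqrt(37 - 79) = sqrt(-42) = I*sqrt(42) ≈ 6.4807*I)
(p(H(6, D(4))) + J)**2 = (-4*(4 - 1*6)**2 + I*sqrt(42))**2 = (-4*(4 - 6)**2 + I*sqrt(42))**2 = (-4*(-2)**2 + I*sqrt(42))**2 = (-4*4 + I*sqrt(42))**2 = (-16 + I*sqrt(42))**2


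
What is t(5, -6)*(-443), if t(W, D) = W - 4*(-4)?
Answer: -9303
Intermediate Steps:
t(W, D) = 16 + W (t(W, D) = W + 16 = 16 + W)
t(5, -6)*(-443) = (16 + 5)*(-443) = 21*(-443) = -9303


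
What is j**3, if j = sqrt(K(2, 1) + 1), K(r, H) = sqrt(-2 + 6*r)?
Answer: (1 + sqrt(10))**(3/2) ≈ 8.4917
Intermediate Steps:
j = sqrt(1 + sqrt(10)) (j = sqrt(sqrt(-2 + 6*2) + 1) = sqrt(sqrt(-2 + 12) + 1) = sqrt(sqrt(10) + 1) = sqrt(1 + sqrt(10)) ≈ 2.0402)
j**3 = (sqrt(1 + sqrt(10)))**3 = (1 + sqrt(10))**(3/2)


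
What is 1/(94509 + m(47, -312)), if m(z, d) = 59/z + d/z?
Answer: 47/4441670 ≈ 1.0582e-5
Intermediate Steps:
1/(94509 + m(47, -312)) = 1/(94509 + (59 - 312)/47) = 1/(94509 + (1/47)*(-253)) = 1/(94509 - 253/47) = 1/(4441670/47) = 47/4441670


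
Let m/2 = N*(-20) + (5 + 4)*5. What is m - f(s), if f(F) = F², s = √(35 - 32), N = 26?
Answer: -953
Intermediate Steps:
s = √3 ≈ 1.7320
m = -950 (m = 2*(26*(-20) + (5 + 4)*5) = 2*(-520 + 9*5) = 2*(-520 + 45) = 2*(-475) = -950)
m - f(s) = -950 - (√3)² = -950 - 1*3 = -950 - 3 = -953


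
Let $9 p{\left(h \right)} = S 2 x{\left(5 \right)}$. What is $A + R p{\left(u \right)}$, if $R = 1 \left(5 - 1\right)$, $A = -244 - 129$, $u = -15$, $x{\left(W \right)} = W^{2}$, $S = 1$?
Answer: $- \frac{3157}{9} \approx -350.78$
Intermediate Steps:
$A = -373$
$p{\left(h \right)} = \frac{50}{9}$ ($p{\left(h \right)} = \frac{1 \cdot 2 \cdot 5^{2}}{9} = \frac{2 \cdot 25}{9} = \frac{1}{9} \cdot 50 = \frac{50}{9}$)
$R = 4$ ($R = 1 \left(5 - 1\right) = 1 \cdot 4 = 4$)
$A + R p{\left(u \right)} = -373 + 4 \cdot \frac{50}{9} = -373 + \frac{200}{9} = - \frac{3157}{9}$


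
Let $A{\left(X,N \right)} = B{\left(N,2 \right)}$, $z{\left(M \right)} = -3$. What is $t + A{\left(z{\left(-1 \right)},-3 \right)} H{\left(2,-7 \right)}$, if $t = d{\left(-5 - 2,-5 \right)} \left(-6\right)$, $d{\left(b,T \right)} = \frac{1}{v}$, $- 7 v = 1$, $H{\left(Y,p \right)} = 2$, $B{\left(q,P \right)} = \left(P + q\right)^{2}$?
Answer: $44$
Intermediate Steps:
$A{\left(X,N \right)} = \left(2 + N\right)^{2}$
$v = - \frac{1}{7}$ ($v = \left(- \frac{1}{7}\right) 1 = - \frac{1}{7} \approx -0.14286$)
$d{\left(b,T \right)} = -7$ ($d{\left(b,T \right)} = \frac{1}{- \frac{1}{7}} = -7$)
$t = 42$ ($t = \left(-7\right) \left(-6\right) = 42$)
$t + A{\left(z{\left(-1 \right)},-3 \right)} H{\left(2,-7 \right)} = 42 + \left(2 - 3\right)^{2} \cdot 2 = 42 + \left(-1\right)^{2} \cdot 2 = 42 + 1 \cdot 2 = 42 + 2 = 44$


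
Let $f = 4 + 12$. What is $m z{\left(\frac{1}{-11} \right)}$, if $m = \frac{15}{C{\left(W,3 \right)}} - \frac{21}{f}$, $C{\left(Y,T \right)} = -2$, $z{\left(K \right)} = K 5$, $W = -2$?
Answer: $\frac{705}{176} \approx 4.0057$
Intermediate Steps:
$z{\left(K \right)} = 5 K$
$f = 16$
$m = - \frac{141}{16}$ ($m = \frac{15}{-2} - \frac{21}{16} = 15 \left(- \frac{1}{2}\right) - \frac{21}{16} = - \frac{15}{2} - \frac{21}{16} = - \frac{141}{16} \approx -8.8125$)
$m z{\left(\frac{1}{-11} \right)} = - \frac{141 \frac{5}{-11}}{16} = - \frac{141 \cdot 5 \left(- \frac{1}{11}\right)}{16} = \left(- \frac{141}{16}\right) \left(- \frac{5}{11}\right) = \frac{705}{176}$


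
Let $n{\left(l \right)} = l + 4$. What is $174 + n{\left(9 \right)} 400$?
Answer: $5374$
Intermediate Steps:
$n{\left(l \right)} = 4 + l$
$174 + n{\left(9 \right)} 400 = 174 + \left(4 + 9\right) 400 = 174 + 13 \cdot 400 = 174 + 5200 = 5374$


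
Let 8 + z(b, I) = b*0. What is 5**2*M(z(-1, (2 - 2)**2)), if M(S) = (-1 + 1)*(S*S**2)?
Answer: 0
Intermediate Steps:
z(b, I) = -8 (z(b, I) = -8 + b*0 = -8 + 0 = -8)
M(S) = 0 (M(S) = 0*S**3 = 0)
5**2*M(z(-1, (2 - 2)**2)) = 5**2*0 = 25*0 = 0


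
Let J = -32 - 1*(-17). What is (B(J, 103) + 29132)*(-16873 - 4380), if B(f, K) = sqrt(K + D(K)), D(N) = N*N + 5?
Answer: -619142396 - 21253*sqrt(10717) ≈ -6.2134e+8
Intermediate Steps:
D(N) = 5 + N**2 (D(N) = N**2 + 5 = 5 + N**2)
J = -15 (J = -32 + 17 = -15)
B(f, K) = sqrt(5 + K + K**2) (B(f, K) = sqrt(K + (5 + K**2)) = sqrt(5 + K + K**2))
(B(J, 103) + 29132)*(-16873 - 4380) = (sqrt(5 + 103 + 103**2) + 29132)*(-16873 - 4380) = (sqrt(5 + 103 + 10609) + 29132)*(-21253) = (sqrt(10717) + 29132)*(-21253) = (29132 + sqrt(10717))*(-21253) = -619142396 - 21253*sqrt(10717)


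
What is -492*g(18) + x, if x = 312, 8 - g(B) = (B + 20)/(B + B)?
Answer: -9314/3 ≈ -3104.7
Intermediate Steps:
g(B) = 8 - (20 + B)/(2*B) (g(B) = 8 - (B + 20)/(B + B) = 8 - (20 + B)/(2*B))
-492*g(18) + x = -492*(15/2 - 10/18) + 312 = -492*(15/2 - 10*1/18) + 312 = -492*(15/2 - 5/9) + 312 = -492*125/18 + 312 = -10250/3 + 312 = -9314/3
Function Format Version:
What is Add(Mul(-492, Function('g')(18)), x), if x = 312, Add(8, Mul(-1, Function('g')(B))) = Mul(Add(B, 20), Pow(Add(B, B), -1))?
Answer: Rational(-9314, 3) ≈ -3104.7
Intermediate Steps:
Function('g')(B) = Add(8, Mul(Rational(-1, 2), Pow(B, -1), Add(20, B))) (Function('g')(B) = Add(8, Mul(-1, Mul(Add(B, 20), Pow(Add(B, B), -1)))) = Add(8, Mul(-1, Mul(Add(20, B), Pow(Mul(2, B), -1)))) = Add(8, Mul(-1, Mul(Add(20, B), Mul(Rational(1, 2), Pow(B, -1))))) = Add(8, Mul(-1, Mul(Rational(1, 2), Pow(B, -1), Add(20, B)))) = Add(8, Mul(Rational(-1, 2), Pow(B, -1), Add(20, B))))
Add(Mul(-492, Function('g')(18)), x) = Add(Mul(-492, Add(Rational(15, 2), Mul(-10, Pow(18, -1)))), 312) = Add(Mul(-492, Add(Rational(15, 2), Mul(-10, Rational(1, 18)))), 312) = Add(Mul(-492, Add(Rational(15, 2), Rational(-5, 9))), 312) = Add(Mul(-492, Rational(125, 18)), 312) = Add(Rational(-10250, 3), 312) = Rational(-9314, 3)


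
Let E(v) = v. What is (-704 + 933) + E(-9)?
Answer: 220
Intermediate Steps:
(-704 + 933) + E(-9) = (-704 + 933) - 9 = 229 - 9 = 220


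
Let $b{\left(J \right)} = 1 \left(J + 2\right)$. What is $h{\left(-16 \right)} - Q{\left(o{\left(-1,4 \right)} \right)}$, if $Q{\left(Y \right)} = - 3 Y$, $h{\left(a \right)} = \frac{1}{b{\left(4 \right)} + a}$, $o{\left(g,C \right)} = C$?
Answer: $\frac{119}{10} \approx 11.9$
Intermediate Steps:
$b{\left(J \right)} = 2 + J$ ($b{\left(J \right)} = 1 \left(2 + J\right) = 2 + J$)
$h{\left(a \right)} = \frac{1}{6 + a}$ ($h{\left(a \right)} = \frac{1}{\left(2 + 4\right) + a} = \frac{1}{6 + a}$)
$h{\left(-16 \right)} - Q{\left(o{\left(-1,4 \right)} \right)} = \frac{1}{6 - 16} - \left(-3\right) 4 = \frac{1}{-10} - -12 = - \frac{1}{10} + 12 = \frac{119}{10}$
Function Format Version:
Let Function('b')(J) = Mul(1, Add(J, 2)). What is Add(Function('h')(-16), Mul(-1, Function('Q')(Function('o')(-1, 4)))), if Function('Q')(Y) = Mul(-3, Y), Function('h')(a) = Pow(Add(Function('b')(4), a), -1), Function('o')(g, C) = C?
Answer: Rational(119, 10) ≈ 11.900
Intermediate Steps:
Function('b')(J) = Add(2, J) (Function('b')(J) = Mul(1, Add(2, J)) = Add(2, J))
Function('h')(a) = Pow(Add(6, a), -1) (Function('h')(a) = Pow(Add(Add(2, 4), a), -1) = Pow(Add(6, a), -1))
Add(Function('h')(-16), Mul(-1, Function('Q')(Function('o')(-1, 4)))) = Add(Pow(Add(6, -16), -1), Mul(-1, Mul(-3, 4))) = Add(Pow(-10, -1), Mul(-1, -12)) = Add(Rational(-1, 10), 12) = Rational(119, 10)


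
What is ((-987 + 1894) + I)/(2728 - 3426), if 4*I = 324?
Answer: -494/349 ≈ -1.4155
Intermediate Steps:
I = 81 (I = (¼)*324 = 81)
((-987 + 1894) + I)/(2728 - 3426) = ((-987 + 1894) + 81)/(2728 - 3426) = (907 + 81)/(-698) = 988*(-1/698) = -494/349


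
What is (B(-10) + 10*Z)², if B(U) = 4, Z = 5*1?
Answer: 2916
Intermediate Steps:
Z = 5
(B(-10) + 10*Z)² = (4 + 10*5)² = (4 + 50)² = 54² = 2916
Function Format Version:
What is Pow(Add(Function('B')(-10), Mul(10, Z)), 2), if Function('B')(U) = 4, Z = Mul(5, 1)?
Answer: 2916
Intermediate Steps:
Z = 5
Pow(Add(Function('B')(-10), Mul(10, Z)), 2) = Pow(Add(4, Mul(10, 5)), 2) = Pow(Add(4, 50), 2) = Pow(54, 2) = 2916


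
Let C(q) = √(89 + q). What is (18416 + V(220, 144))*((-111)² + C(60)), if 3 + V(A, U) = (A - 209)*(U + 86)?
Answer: 258038703 + 20943*√149 ≈ 2.5829e+8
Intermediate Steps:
V(A, U) = -3 + (-209 + A)*(86 + U) (V(A, U) = -3 + (A - 209)*(U + 86) = -3 + (-209 + A)*(86 + U))
(18416 + V(220, 144))*((-111)² + C(60)) = (18416 + (-17977 - 209*144 + 86*220 + 220*144))*((-111)² + √(89 + 60)) = (18416 + (-17977 - 30096 + 18920 + 31680))*(12321 + √149) = (18416 + 2527)*(12321 + √149) = 20943*(12321 + √149) = 258038703 + 20943*√149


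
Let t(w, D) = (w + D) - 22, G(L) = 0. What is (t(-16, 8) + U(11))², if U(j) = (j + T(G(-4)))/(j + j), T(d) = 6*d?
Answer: 3481/4 ≈ 870.25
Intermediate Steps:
U(j) = ½ (U(j) = (j + 6*0)/(j + j) = (j + 0)/((2*j)) = j*(1/(2*j)) = ½)
t(w, D) = -22 + D + w (t(w, D) = (D + w) - 22 = -22 + D + w)
(t(-16, 8) + U(11))² = ((-22 + 8 - 16) + ½)² = (-30 + ½)² = (-59/2)² = 3481/4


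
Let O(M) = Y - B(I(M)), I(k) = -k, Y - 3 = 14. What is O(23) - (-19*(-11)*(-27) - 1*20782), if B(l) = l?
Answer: 26465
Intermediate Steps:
Y = 17 (Y = 3 + 14 = 17)
O(M) = 17 + M (O(M) = 17 - (-1)*M = 17 + M)
O(23) - (-19*(-11)*(-27) - 1*20782) = (17 + 23) - (-19*(-11)*(-27) - 1*20782) = 40 - (209*(-27) - 20782) = 40 - (-5643 - 20782) = 40 - 1*(-26425) = 40 + 26425 = 26465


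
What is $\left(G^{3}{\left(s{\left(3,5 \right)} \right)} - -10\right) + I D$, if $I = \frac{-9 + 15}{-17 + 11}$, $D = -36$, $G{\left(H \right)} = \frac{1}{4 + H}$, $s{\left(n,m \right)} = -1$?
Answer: $\frac{1243}{27} \approx 46.037$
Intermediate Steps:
$I = -1$ ($I = \frac{6}{-6} = 6 \left(- \frac{1}{6}\right) = -1$)
$\left(G^{3}{\left(s{\left(3,5 \right)} \right)} - -10\right) + I D = \left(\left(\frac{1}{4 - 1}\right)^{3} - -10\right) - -36 = \left(\left(\frac{1}{3}\right)^{3} + 10\right) + 36 = \left(\frac{1}{27} + 10\right) + 36 = \frac{271}{27} + 36 = \frac{1243}{27}$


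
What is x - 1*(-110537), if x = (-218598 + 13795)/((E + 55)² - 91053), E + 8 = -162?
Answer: 8603078439/77828 ≈ 1.1054e+5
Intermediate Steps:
E = -170 (E = -8 - 162 = -170)
x = 204803/77828 (x = (-218598 + 13795)/((-170 + 55)² - 91053) = -204803/((-115)² - 91053) = -204803/(13225 - 91053) = -204803/(-77828) = -204803*(-1/77828) = 204803/77828 ≈ 2.6315)
x - 1*(-110537) = 204803/77828 - 1*(-110537) = 204803/77828 + 110537 = 8603078439/77828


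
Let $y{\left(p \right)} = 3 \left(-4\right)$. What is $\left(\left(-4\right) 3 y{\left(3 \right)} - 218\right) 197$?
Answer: $-14578$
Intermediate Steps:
$y{\left(p \right)} = -12$
$\left(\left(-4\right) 3 y{\left(3 \right)} - 218\right) 197 = \left(\left(-4\right) 3 \left(-12\right) - 218\right) 197 = \left(\left(-12\right) \left(-12\right) - 218\right) 197 = \left(144 - 218\right) 197 = \left(-74\right) 197 = -14578$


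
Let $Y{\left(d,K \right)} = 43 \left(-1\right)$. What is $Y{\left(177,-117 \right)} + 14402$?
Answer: $14359$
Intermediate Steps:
$Y{\left(d,K \right)} = -43$
$Y{\left(177,-117 \right)} + 14402 = -43 + 14402 = 14359$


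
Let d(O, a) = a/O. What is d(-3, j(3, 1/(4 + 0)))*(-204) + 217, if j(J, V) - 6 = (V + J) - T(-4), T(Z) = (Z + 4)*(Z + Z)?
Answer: 846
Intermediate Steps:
T(Z) = 2*Z*(4 + Z) (T(Z) = (4 + Z)*(2*Z) = 2*Z*(4 + Z))
j(J, V) = 6 + J + V (j(J, V) = 6 + ((V + J) - 2*(-4)*(4 - 4)) = 6 + ((J + V) - 2*(-4)*0) = 6 + ((J + V) - 1*0) = 6 + ((J + V) + 0) = 6 + (J + V) = 6 + J + V)
d(-3, j(3, 1/(4 + 0)))*(-204) + 217 = ((6 + 3 + 1/(4 + 0))/(-3))*(-204) + 217 = ((6 + 3 + 1/4)*(-1/3))*(-204) + 217 = ((37/4)*(-1/3))*(-204) + 217 = -37/12*(-204) + 217 = 629 + 217 = 846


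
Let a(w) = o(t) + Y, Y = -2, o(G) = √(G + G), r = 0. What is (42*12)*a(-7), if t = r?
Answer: -1008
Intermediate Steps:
t = 0
o(G) = √2*√G (o(G) = √(2*G) = √2*√G)
a(w) = -2 (a(w) = √2*√0 - 2 = √2*0 - 2 = 0 - 2 = -2)
(42*12)*a(-7) = (42*12)*(-2) = 504*(-2) = -1008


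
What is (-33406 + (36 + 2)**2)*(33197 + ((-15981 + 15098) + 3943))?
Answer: -1158846234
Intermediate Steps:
(-33406 + (36 + 2)**2)*(33197 + ((-15981 + 15098) + 3943)) = (-33406 + 38**2)*(33197 + (-883 + 3943)) = (-33406 + 1444)*(33197 + 3060) = -31962*36257 = -1158846234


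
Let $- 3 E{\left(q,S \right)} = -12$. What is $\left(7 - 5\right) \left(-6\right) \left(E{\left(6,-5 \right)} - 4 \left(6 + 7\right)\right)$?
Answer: $576$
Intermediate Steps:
$E{\left(q,S \right)} = 4$ ($E{\left(q,S \right)} = \left(- \frac{1}{3}\right) \left(-12\right) = 4$)
$\left(7 - 5\right) \left(-6\right) \left(E{\left(6,-5 \right)} - 4 \left(6 + 7\right)\right) = \left(7 - 5\right) \left(-6\right) \left(4 - 4 \left(6 + 7\right)\right) = 2 \left(-6\right) \left(4 - 52\right) = - 12 \left(4 - 52\right) = \left(-12\right) \left(-48\right) = 576$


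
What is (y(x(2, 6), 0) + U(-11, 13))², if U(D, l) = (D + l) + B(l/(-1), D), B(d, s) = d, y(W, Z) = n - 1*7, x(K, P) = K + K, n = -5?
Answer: 529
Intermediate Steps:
x(K, P) = 2*K
y(W, Z) = -12 (y(W, Z) = -5 - 1*7 = -5 - 7 = -12)
U(D, l) = D (U(D, l) = (D + l) + l/(-1) = (D + l) + l*(-1) = (D + l) - l = D)
(y(x(2, 6), 0) + U(-11, 13))² = (-12 - 11)² = (-23)² = 529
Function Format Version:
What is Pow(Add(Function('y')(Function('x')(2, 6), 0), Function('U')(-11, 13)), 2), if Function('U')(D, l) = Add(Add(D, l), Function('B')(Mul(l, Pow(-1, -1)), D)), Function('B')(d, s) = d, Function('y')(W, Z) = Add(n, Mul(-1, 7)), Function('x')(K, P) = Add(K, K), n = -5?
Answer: 529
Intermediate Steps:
Function('x')(K, P) = Mul(2, K)
Function('y')(W, Z) = -12 (Function('y')(W, Z) = Add(-5, Mul(-1, 7)) = Add(-5, -7) = -12)
Function('U')(D, l) = D (Function('U')(D, l) = Add(Add(D, l), Mul(l, Pow(-1, -1))) = Add(Add(D, l), Mul(l, -1)) = Add(Add(D, l), Mul(-1, l)) = D)
Pow(Add(Function('y')(Function('x')(2, 6), 0), Function('U')(-11, 13)), 2) = Pow(Add(-12, -11), 2) = Pow(-23, 2) = 529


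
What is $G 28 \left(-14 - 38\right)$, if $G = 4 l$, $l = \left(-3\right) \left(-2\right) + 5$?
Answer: $-64064$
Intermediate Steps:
$l = 11$ ($l = 6 + 5 = 11$)
$G = 44$ ($G = 4 \cdot 11 = 44$)
$G 28 \left(-14 - 38\right) = 44 \cdot 28 \left(-14 - 38\right) = 1232 \left(-52\right) = -64064$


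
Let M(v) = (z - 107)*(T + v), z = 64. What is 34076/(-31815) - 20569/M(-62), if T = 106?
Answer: 84275849/8599140 ≈ 9.8005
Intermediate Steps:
M(v) = -4558 - 43*v (M(v) = (64 - 107)*(106 + v) = -43*(106 + v) = -4558 - 43*v)
34076/(-31815) - 20569/M(-62) = 34076/(-31815) - 20569/(-4558 - 43*(-62)) = 34076*(-1/31815) - 20569/(-4558 + 2666) = -4868/4545 - 20569/(-1892) = -4868/4545 - 20569*(-1/1892) = -4868/4545 + 20569/1892 = 84275849/8599140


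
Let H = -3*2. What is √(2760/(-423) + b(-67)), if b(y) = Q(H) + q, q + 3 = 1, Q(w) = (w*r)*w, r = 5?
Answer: √3409098/141 ≈ 13.095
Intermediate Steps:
H = -6
Q(w) = 5*w² (Q(w) = (w*5)*w = (5*w)*w = 5*w²)
q = -2 (q = -3 + 1 = -2)
b(y) = 178 (b(y) = 5*(-6)² - 2 = 5*36 - 2 = 180 - 2 = 178)
√(2760/(-423) + b(-67)) = √(2760/(-423) + 178) = √(2760*(-1/423) + 178) = √(-920/141 + 178) = √(24178/141) = √3409098/141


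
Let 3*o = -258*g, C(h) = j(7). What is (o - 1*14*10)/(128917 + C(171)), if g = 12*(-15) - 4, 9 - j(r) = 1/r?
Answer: 36596/300827 ≈ 0.12165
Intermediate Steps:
j(r) = 9 - 1/r
g = -184 (g = -180 - 4 = -184)
C(h) = 62/7 (C(h) = 9 - 1/7 = 9 - 1*⅐ = 9 - ⅐ = 62/7)
o = 15824 (o = (-258*(-184))/3 = (⅓)*47472 = 15824)
(o - 1*14*10)/(128917 + C(171)) = (15824 - 1*14*10)/(128917 + 62/7) = (15824 - 14*10)/(902481/7) = (15824 - 140)*(7/902481) = 15684*(7/902481) = 36596/300827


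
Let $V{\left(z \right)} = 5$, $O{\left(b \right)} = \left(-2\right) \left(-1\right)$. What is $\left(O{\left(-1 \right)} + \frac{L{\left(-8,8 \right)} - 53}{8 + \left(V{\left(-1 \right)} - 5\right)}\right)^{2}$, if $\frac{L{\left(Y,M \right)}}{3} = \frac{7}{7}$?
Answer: $\frac{289}{16} \approx 18.063$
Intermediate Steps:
$L{\left(Y,M \right)} = 3$ ($L{\left(Y,M \right)} = 3 \cdot \frac{7}{7} = 3 \cdot 7 \cdot \frac{1}{7} = 3 \cdot 1 = 3$)
$O{\left(b \right)} = 2$
$\left(O{\left(-1 \right)} + \frac{L{\left(-8,8 \right)} - 53}{8 + \left(V{\left(-1 \right)} - 5\right)}\right)^{2} = \left(2 + \frac{3 - 53}{8 + \left(5 - 5\right)}\right)^{2} = \left(2 - \frac{50}{8 + 0}\right)^{2} = \left(2 - \frac{50}{8}\right)^{2} = \left(2 - \frac{25}{4}\right)^{2} = \left(- \frac{17}{4}\right)^{2} = \frac{289}{16}$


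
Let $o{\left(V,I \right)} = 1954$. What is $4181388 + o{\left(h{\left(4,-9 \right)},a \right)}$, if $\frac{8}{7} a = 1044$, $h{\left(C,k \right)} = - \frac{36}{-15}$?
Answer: $4183342$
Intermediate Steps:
$h{\left(C,k \right)} = \frac{12}{5}$ ($h{\left(C,k \right)} = \left(-36\right) \left(- \frac{1}{15}\right) = \frac{12}{5}$)
$a = \frac{1827}{2}$ ($a = \frac{7}{8} \cdot 1044 = \frac{1827}{2} \approx 913.5$)
$4181388 + o{\left(h{\left(4,-9 \right)},a \right)} = 4181388 + 1954 = 4183342$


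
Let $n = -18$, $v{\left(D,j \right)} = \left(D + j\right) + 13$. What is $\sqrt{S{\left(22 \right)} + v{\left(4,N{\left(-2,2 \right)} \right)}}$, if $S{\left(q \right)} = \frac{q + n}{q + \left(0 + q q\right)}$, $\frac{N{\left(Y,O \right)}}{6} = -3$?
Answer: $\frac{i \sqrt{63503}}{253} \approx 0.99604 i$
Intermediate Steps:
$N{\left(Y,O \right)} = -18$ ($N{\left(Y,O \right)} = 6 \left(-3\right) = -18$)
$v{\left(D,j \right)} = 13 + D + j$
$S{\left(q \right)} = \frac{-18 + q}{q + q^{2}}$ ($S{\left(q \right)} = \frac{q - 18}{q + \left(0 + q q\right)} = \frac{-18 + q}{q + \left(0 + q^{2}\right)} = \frac{-18 + q}{q + q^{2}}$)
$\sqrt{S{\left(22 \right)} + v{\left(4,N{\left(-2,2 \right)} \right)}} = \sqrt{\frac{-18 + 22}{22 \left(1 + 22\right)} + \left(13 + 4 - 18\right)} = \sqrt{\frac{1}{22} \cdot \frac{1}{23} \cdot 4 - 1} = \sqrt{\frac{2}{253} - 1} = \sqrt{- \frac{251}{253}} = \frac{i \sqrt{63503}}{253}$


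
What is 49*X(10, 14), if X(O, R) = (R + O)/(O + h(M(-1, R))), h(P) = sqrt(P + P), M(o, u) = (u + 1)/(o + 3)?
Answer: 2352/17 - 1176*sqrt(15)/85 ≈ 84.769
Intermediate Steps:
M(o, u) = (1 + u)/(3 + o)
h(P) = sqrt(2)*sqrt(P) (h(P) = sqrt(2*P) = sqrt(2)*sqrt(P))
X(O, R) = (O + R)/(O + sqrt(2)*sqrt(1/2 + R/2)) (X(O, R) = (R + O)/(O + sqrt(2)*sqrt((1 + R)/(3 - 1))) = (O + R)/(O + sqrt(2)*sqrt((1 + R)/2)) = (O + R)/(O + sqrt(2)*sqrt(1/2 + R/2)))
49*X(10, 14) = 49*((10 + 14)/(10 + sqrt(1 + 14))) = 49*(24/(10 + sqrt(15))) = 1176/(10 + sqrt(15))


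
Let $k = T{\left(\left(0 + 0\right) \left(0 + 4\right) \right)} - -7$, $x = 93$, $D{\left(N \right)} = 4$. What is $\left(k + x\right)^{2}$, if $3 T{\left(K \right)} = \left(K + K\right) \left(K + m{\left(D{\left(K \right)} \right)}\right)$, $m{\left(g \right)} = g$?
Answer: $10000$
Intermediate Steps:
$T{\left(K \right)} = \frac{2 K \left(4 + K\right)}{3}$ ($T{\left(K \right)} = \frac{\left(K + K\right) \left(K + 4\right)}{3} = \frac{2 K \left(4 + K\right)}{3}$)
$k = 7$ ($k = \frac{2 \left(0 + 0\right) \left(0 + 4\right) \left(4 + \left(0 + 0\right) \left(0 + 4\right)\right)}{3} - -7 = \frac{2 \cdot 0 \cdot 4 \left(4 + 0 \cdot 4\right)}{3} + 7 = \frac{2}{3} \cdot 0 \left(4 + 0\right) + 7 = \frac{2}{3} \cdot 0 \cdot 4 + 7 = 0 + 7 = 7$)
$\left(k + x\right)^{2} = \left(7 + 93\right)^{2} = 100^{2} = 10000$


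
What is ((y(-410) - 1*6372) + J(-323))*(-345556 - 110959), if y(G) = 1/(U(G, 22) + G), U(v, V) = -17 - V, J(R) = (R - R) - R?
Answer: 1239895653030/449 ≈ 2.7615e+9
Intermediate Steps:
J(R) = -R (J(R) = 0 - R = -R)
y(G) = 1/(-39 + G) (y(G) = 1/((-17 - 1*22) + G) = 1/((-17 - 22) + G) = 1/(-39 + G))
((y(-410) - 1*6372) + J(-323))*(-345556 - 110959) = ((1/(-39 - 410) - 1*6372) - 1*(-323))*(-345556 - 110959) = ((1/(-449) - 6372) + 323)*(-456515) = ((-1/449 - 6372) + 323)*(-456515) = (-2861029/449 + 323)*(-456515) = -2716002/449*(-456515) = 1239895653030/449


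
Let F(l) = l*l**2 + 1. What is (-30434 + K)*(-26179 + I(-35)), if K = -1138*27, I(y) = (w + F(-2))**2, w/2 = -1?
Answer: 1596153680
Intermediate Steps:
w = -2 (w = 2*(-1) = -2)
F(l) = 1 + l**3 (F(l) = l**3 + 1 = 1 + l**3)
I(y) = 81 (I(y) = (-2 + (1 + (-2)**3))**2 = (-2 + (1 - 8))**2 = (-2 - 7)**2 = (-9)**2 = 81)
K = -30726
(-30434 + K)*(-26179 + I(-35)) = (-30434 - 30726)*(-26179 + 81) = -61160*(-26098) = 1596153680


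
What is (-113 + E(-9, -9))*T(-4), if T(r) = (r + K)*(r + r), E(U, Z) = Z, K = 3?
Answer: -976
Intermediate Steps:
T(r) = 2*r*(3 + r) (T(r) = (r + 3)*(r + r) = (3 + r)*(2*r) = 2*r*(3 + r))
(-113 + E(-9, -9))*T(-4) = (-113 - 9)*(2*(-4)*(3 - 4)) = -244*(-4)*(-1) = -122*8 = -976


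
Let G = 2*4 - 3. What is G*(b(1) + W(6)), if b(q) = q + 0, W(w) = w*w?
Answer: 185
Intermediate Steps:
W(w) = w²
b(q) = q
G = 5 (G = 8 - 3 = 5)
G*(b(1) + W(6)) = 5*(1 + 6²) = 5*(1 + 36) = 5*37 = 185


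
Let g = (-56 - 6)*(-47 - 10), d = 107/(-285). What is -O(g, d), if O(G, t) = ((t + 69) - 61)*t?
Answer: 232511/81225 ≈ 2.8626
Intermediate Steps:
d = -107/285 (d = 107*(-1/285) = -107/285 ≈ -0.37544)
g = 3534 (g = -62*(-57) = 3534)
O(G, t) = t*(8 + t) (O(G, t) = ((69 + t) - 61)*t = (8 + t)*t = t*(8 + t))
-O(g, d) = -(-107)*(8 - 107/285)/285 = -(-107)*2173/(285*285) = -1*(-232511/81225) = 232511/81225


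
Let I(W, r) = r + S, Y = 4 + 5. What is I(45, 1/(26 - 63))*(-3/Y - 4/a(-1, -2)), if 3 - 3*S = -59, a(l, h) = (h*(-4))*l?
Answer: 2291/666 ≈ 3.4399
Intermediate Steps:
a(l, h) = -4*h*l (a(l, h) = (-4*h)*l = -4*h*l)
S = 62/3 (S = 1 - ⅓*(-59) = 1 + 59/3 = 62/3 ≈ 20.667)
Y = 9
I(W, r) = 62/3 + r (I(W, r) = r + 62/3 = 62/3 + r)
I(45, 1/(26 - 63))*(-3/Y - 4/a(-1, -2)) = (62/3 + 1/(26 - 63))*(-3/9 - 4/((-4*(-2)*(-1)))) = (62/3 + 1/(-37))*(-3*⅑ - 4/(-8)) = (62/3 - 1/37)*(-⅓ - 4*(-⅛)) = 2291*(-⅓ + ½)/111 = (2291/111)*(⅙) = 2291/666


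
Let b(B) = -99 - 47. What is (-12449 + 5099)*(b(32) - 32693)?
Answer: 241366650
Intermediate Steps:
b(B) = -146
(-12449 + 5099)*(b(32) - 32693) = (-12449 + 5099)*(-146 - 32693) = -7350*(-32839) = 241366650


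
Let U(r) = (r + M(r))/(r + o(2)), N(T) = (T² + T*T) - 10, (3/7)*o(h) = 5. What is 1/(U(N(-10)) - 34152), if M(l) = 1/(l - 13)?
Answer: -35695/1219022009 ≈ -2.9282e-5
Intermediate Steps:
o(h) = 35/3 (o(h) = (7/3)*5 = 35/3)
N(T) = -10 + 2*T² (N(T) = (T² + T²) - 10 = 2*T² - 10 = -10 + 2*T²)
M(l) = 1/(-13 + l)
U(r) = (r + 1/(-13 + r))/(35/3 + r) (U(r) = (r + 1/(-13 + r))/(r + 35/3) = (r + 1/(-13 + r))/(35/3 + r))
1/(U(N(-10)) - 34152) = 1/(3*(1 + (-10 + 2*(-10)²)*(-13 + (-10 + 2*(-10)²)))/((-13 + (-10 + 2*(-10)²))*(35 + 3*(-10 + 2*(-10)²))) - 34152) = 1/(3*(1 + (-10 + 2*100)*(-13 + (-10 + 2*100)))/((-13 + (-10 + 2*100))*(35 + 3*(-10 + 2*100))) - 34152) = 1/(3*(1 + (-10 + 200)*(-13 + (-10 + 200)))/((-13 + (-10 + 200))*(35 + 3*(-10 + 200))) - 34152) = 1/(3*(1 + 190*(-13 + 190))/((-13 + 190)*(35 + 3*190)) - 34152) = 1/(3*(1 + 190*177)/(177*(35 + 570)) - 34152) = 1/(3*(1/177)*(1 + 33630)/605 - 34152) = 1/(3*(1/177)*(1/605)*33631 - 34152) = 1/(33631/35695 - 34152) = 1/(-1219022009/35695) = -35695/1219022009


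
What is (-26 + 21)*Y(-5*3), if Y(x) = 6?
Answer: -30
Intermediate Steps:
(-26 + 21)*Y(-5*3) = (-26 + 21)*6 = -5*6 = -30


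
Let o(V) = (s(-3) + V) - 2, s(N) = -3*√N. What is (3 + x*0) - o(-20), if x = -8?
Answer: 25 + 3*I*√3 ≈ 25.0 + 5.1962*I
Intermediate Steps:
o(V) = -2 + V - 3*I*√3 (o(V) = (-3*I*√3 + V) - 2 = (V - 3*I*√3) - 2 = -2 + V - 3*I*√3)
(3 + x*0) - o(-20) = (3 - 8*0) - (-2 - 20 - 3*I*√3) = (3 + 0) - (-22 - 3*I*√3) = 3 + (22 + 3*I*√3) = 25 + 3*I*√3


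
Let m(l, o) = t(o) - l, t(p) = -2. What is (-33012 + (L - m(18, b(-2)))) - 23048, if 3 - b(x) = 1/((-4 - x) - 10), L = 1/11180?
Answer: -626527199/11180 ≈ -56040.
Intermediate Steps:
L = 1/11180 ≈ 8.9445e-5
b(x) = 3 - 1/(-14 - x) (b(x) = 3 - 1/((-4 - x) - 10) = 3 - 1/(-14 - x))
m(l, o) = -2 - l
(-33012 + (L - m(18, b(-2)))) - 23048 = (-33012 + (1/11180 - (-2 - 1*18))) - 23048 = (-33012 + (1/11180 - (-2 - 18))) - 23048 = (-33012 + (1/11180 - 1*(-20))) - 23048 = (-33012 + (1/11180 + 20)) - 23048 = (-33012 + 223601/11180) - 23048 = -368850559/11180 - 23048 = -626527199/11180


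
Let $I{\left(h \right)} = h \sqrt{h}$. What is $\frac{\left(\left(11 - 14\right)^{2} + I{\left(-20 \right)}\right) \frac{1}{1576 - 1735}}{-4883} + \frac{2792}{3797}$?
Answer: $\frac{722578199}{982659803} - \frac{40 i \sqrt{5}}{776397} \approx 0.73533 - 0.0001152 i$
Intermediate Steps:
$I{\left(h \right)} = h^{\frac{3}{2}}$
$\frac{\left(\left(11 - 14\right)^{2} + I{\left(-20 \right)}\right) \frac{1}{1576 - 1735}}{-4883} + \frac{2792}{3797} = \frac{\left(\left(11 - 14\right)^{2} + \left(-20\right)^{\frac{3}{2}}\right) \frac{1}{1576 - 1735}}{-4883} + \frac{2792}{3797} = \frac{\left(-3\right)^{2} - 40 i \sqrt{5}}{-159} \left(- \frac{1}{4883}\right) + 2792 \cdot \frac{1}{3797} = \left(9 - 40 i \sqrt{5}\right) \left(- \frac{1}{159}\right) \left(- \frac{1}{4883}\right) + \frac{2792}{3797} = \left(- \frac{3}{53} + \frac{40 i \sqrt{5}}{159}\right) \left(- \frac{1}{4883}\right) + \frac{2792}{3797} = \left(\frac{3}{258799} - \frac{40 i \sqrt{5}}{776397}\right) + \frac{2792}{3797} = \frac{722578199}{982659803} - \frac{40 i \sqrt{5}}{776397}$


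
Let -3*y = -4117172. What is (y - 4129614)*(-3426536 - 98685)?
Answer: 29159464789070/3 ≈ 9.7198e+12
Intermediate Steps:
y = 4117172/3 (y = -⅓*(-4117172) = 4117172/3 ≈ 1.3724e+6)
(y - 4129614)*(-3426536 - 98685) = (4117172/3 - 4129614)*(-3426536 - 98685) = -8271670/3*(-3525221) = 29159464789070/3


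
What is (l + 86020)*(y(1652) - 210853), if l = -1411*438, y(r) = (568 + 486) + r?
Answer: 110733787706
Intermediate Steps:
y(r) = 1054 + r
l = -618018
(l + 86020)*(y(1652) - 210853) = (-618018 + 86020)*((1054 + 1652) - 210853) = -531998*(2706 - 210853) = -531998*(-208147) = 110733787706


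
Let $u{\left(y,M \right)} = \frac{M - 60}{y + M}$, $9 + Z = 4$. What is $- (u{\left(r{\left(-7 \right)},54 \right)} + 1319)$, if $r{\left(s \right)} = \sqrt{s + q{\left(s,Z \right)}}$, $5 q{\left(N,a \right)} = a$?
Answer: $\frac{- 1319 \sqrt{2} + 35610 i}{\sqrt{2} - 27 i} \approx -1318.9 - 0.0058038 i$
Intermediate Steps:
$Z = -5$ ($Z = -9 + 4 = -5$)
$q{\left(N,a \right)} = \frac{a}{5}$
$r{\left(s \right)} = \sqrt{-1 + s}$ ($r{\left(s \right)} = \sqrt{s + \frac{1}{5} \left(-5\right)} = \sqrt{s - 1} = \sqrt{-1 + s}$)
$u{\left(y,M \right)} = \frac{-60 + M}{M + y}$
$- (u{\left(r{\left(-7 \right)},54 \right)} + 1319) = - (\frac{-60 + 54}{54 + \sqrt{-1 - 7}} + 1319) = - (\frac{1}{54 + \sqrt{-8}} \left(-6\right) + 1319) = - (\frac{1}{54 + 2 i \sqrt{2}} \left(-6\right) + 1319) = - (- \frac{6}{54 + 2 i \sqrt{2}} + 1319) = - (1319 - \frac{6}{54 + 2 i \sqrt{2}}) = -1319 + \frac{6}{54 + 2 i \sqrt{2}}$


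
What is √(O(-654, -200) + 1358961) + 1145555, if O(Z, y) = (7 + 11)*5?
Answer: 1145555 + √1359051 ≈ 1.1467e+6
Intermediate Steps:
O(Z, y) = 90 (O(Z, y) = 18*5 = 90)
√(O(-654, -200) + 1358961) + 1145555 = √(90 + 1358961) + 1145555 = √1359051 + 1145555 = 1145555 + √1359051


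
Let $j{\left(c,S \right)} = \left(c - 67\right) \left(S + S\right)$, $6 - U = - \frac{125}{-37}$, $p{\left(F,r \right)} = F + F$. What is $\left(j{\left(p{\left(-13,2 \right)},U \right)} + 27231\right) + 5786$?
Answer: $\frac{1203587}{37} \approx 32529.0$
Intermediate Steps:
$p{\left(F,r \right)} = 2 F$
$U = \frac{97}{37}$ ($U = 6 - - \frac{125}{-37} = 6 - \left(-125\right) \left(- \frac{1}{37}\right) = 6 - \frac{125}{37} = \frac{97}{37} \approx 2.6216$)
$j{\left(c,S \right)} = 2 S \left(-67 + c\right)$ ($j{\left(c,S \right)} = \left(-67 + c\right) 2 S = 2 S \left(-67 + c\right)$)
$\left(j{\left(p{\left(-13,2 \right)},U \right)} + 27231\right) + 5786 = \left(2 \cdot \frac{97}{37} \left(-67 + 2 \left(-13\right)\right) + 27231\right) + 5786 = \left(2 \cdot \frac{97}{37} \left(-67 - 26\right) + 27231\right) + 5786 = \left(2 \cdot \frac{97}{37} \left(-93\right) + 27231\right) + 5786 = \left(- \frac{18042}{37} + 27231\right) + 5786 = \frac{989505}{37} + 5786 = \frac{1203587}{37}$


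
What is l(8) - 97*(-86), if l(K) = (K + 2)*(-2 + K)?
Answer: 8402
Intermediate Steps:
l(K) = (-2 + K)*(2 + K) (l(K) = (2 + K)*(-2 + K) = (-2 + K)*(2 + K))
l(8) - 97*(-86) = (-4 + 8**2) - 97*(-86) = (-4 + 64) + 8342 = 60 + 8342 = 8402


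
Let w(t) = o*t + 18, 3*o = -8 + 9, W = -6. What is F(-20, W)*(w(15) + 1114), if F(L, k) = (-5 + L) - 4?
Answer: -32973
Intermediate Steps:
o = 1/3 (o = (-8 + 9)/3 = (1/3)*1 = 1/3 ≈ 0.33333)
F(L, k) = -9 + L
w(t) = 18 + t/3 (w(t) = t/3 + 18 = 18 + t/3)
F(-20, W)*(w(15) + 1114) = (-9 - 20)*((18 + (1/3)*15) + 1114) = -29*((18 + 5) + 1114) = -29*(23 + 1114) = -29*1137 = -32973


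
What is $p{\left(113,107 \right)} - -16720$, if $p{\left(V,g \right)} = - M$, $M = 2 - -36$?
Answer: $16682$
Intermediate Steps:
$M = 38$ ($M = 2 + 36 = 38$)
$p{\left(V,g \right)} = -38$ ($p{\left(V,g \right)} = \left(-1\right) 38 = -38$)
$p{\left(113,107 \right)} - -16720 = -38 - -16720 = -38 + 16720 = 16682$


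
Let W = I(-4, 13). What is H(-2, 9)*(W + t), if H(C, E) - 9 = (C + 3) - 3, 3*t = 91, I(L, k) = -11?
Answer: 406/3 ≈ 135.33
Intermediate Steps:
W = -11
t = 91/3 (t = (⅓)*91 = 91/3 ≈ 30.333)
H(C, E) = 9 + C (H(C, E) = 9 + ((C + 3) - 3) = 9 + ((3 + C) - 3) = 9 + C)
H(-2, 9)*(W + t) = (9 - 2)*(-11 + 91/3) = 7*(58/3) = 406/3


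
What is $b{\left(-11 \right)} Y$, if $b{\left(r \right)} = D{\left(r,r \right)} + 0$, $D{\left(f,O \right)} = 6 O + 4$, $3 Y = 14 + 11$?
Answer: $- \frac{1550}{3} \approx -516.67$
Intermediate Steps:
$Y = \frac{25}{3}$ ($Y = \frac{14 + 11}{3} = \frac{1}{3} \cdot 25 = \frac{25}{3} \approx 8.3333$)
$D{\left(f,O \right)} = 4 + 6 O$
$b{\left(r \right)} = 4 + 6 r$ ($b{\left(r \right)} = \left(4 + 6 r\right) + 0 = 4 + 6 r$)
$b{\left(-11 \right)} Y = \left(4 + 6 \left(-11\right)\right) \frac{25}{3} = \left(4 - 66\right) \frac{25}{3} = \left(-62\right) \frac{25}{3} = - \frac{1550}{3}$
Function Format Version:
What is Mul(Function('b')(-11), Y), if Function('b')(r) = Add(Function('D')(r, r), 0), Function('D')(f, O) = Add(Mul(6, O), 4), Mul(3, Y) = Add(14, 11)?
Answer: Rational(-1550, 3) ≈ -516.67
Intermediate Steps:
Y = Rational(25, 3) (Y = Mul(Rational(1, 3), Add(14, 11)) = Mul(Rational(1, 3), 25) = Rational(25, 3) ≈ 8.3333)
Function('D')(f, O) = Add(4, Mul(6, O))
Function('b')(r) = Add(4, Mul(6, r)) (Function('b')(r) = Add(Add(4, Mul(6, r)), 0) = Add(4, Mul(6, r)))
Mul(Function('b')(-11), Y) = Mul(Add(4, Mul(6, -11)), Rational(25, 3)) = Mul(Add(4, -66), Rational(25, 3)) = Mul(-62, Rational(25, 3)) = Rational(-1550, 3)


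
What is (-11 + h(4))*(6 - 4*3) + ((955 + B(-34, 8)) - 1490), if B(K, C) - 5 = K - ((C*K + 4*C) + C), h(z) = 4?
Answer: -290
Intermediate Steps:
B(K, C) = 5 + K - 5*C - C*K (B(K, C) = 5 + (K - ((C*K + 4*C) + C)) = 5 + (K - ((4*C + C*K) + C)) = 5 + (K - (5*C + C*K)) = 5 + (K + (-5*C - C*K)) = 5 + (K - 5*C - C*K) = 5 + K - 5*C - C*K)
(-11 + h(4))*(6 - 4*3) + ((955 + B(-34, 8)) - 1490) = (-11 + 4)*(6 - 4*3) + ((955 + (5 - 34 - 5*8 - 1*8*(-34))) - 1490) = -7*(6 - 12) + ((955 + (5 - 34 - 40 + 272)) - 1490) = -7*(-6) + ((955 + 203) - 1490) = 42 + (1158 - 1490) = 42 - 332 = -290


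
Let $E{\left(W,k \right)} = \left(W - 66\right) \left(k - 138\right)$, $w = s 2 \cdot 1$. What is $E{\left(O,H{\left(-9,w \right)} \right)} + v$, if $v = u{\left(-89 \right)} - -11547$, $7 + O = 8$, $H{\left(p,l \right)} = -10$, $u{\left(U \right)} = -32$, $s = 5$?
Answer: $21135$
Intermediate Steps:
$w = 10$ ($w = 5 \cdot 2 \cdot 1 = 5 \cdot 2 = 10$)
$O = 1$ ($O = -7 + 8 = 1$)
$v = 11515$ ($v = -32 - -11547 = -32 + 11547 = 11515$)
$E{\left(W,k \right)} = \left(-138 + k\right) \left(-66 + W\right)$ ($E{\left(W,k \right)} = \left(-66 + W\right) \left(-138 + k\right) = \left(-138 + k\right) \left(-66 + W\right)$)
$E{\left(O,H{\left(-9,w \right)} \right)} + v = \left(9108 - 138 - -660 + 1 \left(-10\right)\right) + 11515 = \left(9108 - 138 + 660 - 10\right) + 11515 = 9620 + 11515 = 21135$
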